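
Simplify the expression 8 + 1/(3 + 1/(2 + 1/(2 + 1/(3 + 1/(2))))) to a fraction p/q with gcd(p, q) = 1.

Start with 2.
3 + 1/(2/1) = 3 + 1/2 = 7/2
2 + 1/(7/2) = 2 + 2/7 = 16/7
2 + 1/(16/7) = 2 + 7/16 = 39/16
3 + 1/(39/16) = 3 + 16/39 = 133/39
8 + 1/(133/39) = 8 + 39/133 = 1103/133

1103/133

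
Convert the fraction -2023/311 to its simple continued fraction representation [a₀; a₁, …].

[-7; 2, 51, 3]

-2023 = -7·311 + 154, so a_0 = -7
311 = 2·154 + 3, so a_1 = 2
154 = 51·3 + 1, so a_2 = 51
3 = 3·1 + 0, so a_3 = 3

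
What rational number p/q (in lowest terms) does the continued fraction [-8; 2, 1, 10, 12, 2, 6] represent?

Use the convergent recurrence hₖ = aₖ·hₖ₋₁ + hₖ₋₂ (and likewise for the denominators kₖ):
a_0 = -8: -8/1
a_1 = 2: -15/2
a_2 = 1: -23/3
a_3 = 10: -245/32
a_4 = 12: -2963/387
a_5 = 2: -6171/806
a_6 = 6: -39989/5223

-39989/5223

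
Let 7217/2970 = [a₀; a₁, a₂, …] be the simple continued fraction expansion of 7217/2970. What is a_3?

7217 = 2·2970 + 1277, so a_0 = 2
2970 = 2·1277 + 416, so a_1 = 2
1277 = 3·416 + 29, so a_2 = 3
416 = 14·29 + 10, so a_3 = 14

14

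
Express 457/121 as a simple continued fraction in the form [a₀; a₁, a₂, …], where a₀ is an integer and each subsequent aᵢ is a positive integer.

457 ÷ 121 → quotient 3, remainder 94
121 ÷ 94 → quotient 1, remainder 27
94 ÷ 27 → quotient 3, remainder 13
27 ÷ 13 → quotient 2, remainder 1
13 ÷ 1 → quotient 13, remainder 0

[3; 1, 3, 2, 13]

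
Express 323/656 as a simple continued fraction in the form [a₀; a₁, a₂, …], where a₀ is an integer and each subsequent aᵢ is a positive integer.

[0; 2, 32, 3, 3]

323 = 0·656 + 323, so a_0 = 0
656 = 2·323 + 10, so a_1 = 2
323 = 32·10 + 3, so a_2 = 32
10 = 3·3 + 1, so a_3 = 3
3 = 3·1 + 0, so a_4 = 3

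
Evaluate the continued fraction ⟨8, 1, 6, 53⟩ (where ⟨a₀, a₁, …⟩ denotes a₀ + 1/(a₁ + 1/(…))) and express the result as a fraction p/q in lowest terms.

3295/372

Use the convergent recurrence hₖ = aₖ·hₖ₋₁ + hₖ₋₂ (and likewise for the denominators kₖ):
a_0 = 8: 8/1
a_1 = 1: 9/1
a_2 = 6: 62/7
a_3 = 53: 3295/372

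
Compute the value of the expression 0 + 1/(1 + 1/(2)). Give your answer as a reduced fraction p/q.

2/3

Start with 2.
1 + 1/(2/1) = 1 + 1/2 = 3/2
0 + 1/(3/2) = 0 + 2/3 = 2/3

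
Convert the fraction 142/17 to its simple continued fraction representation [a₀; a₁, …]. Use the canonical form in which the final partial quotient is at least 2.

Run the Euclidean algorithm, recording each quotient:
142 ÷ 17 → quotient 8, remainder 6
17 ÷ 6 → quotient 2, remainder 5
6 ÷ 5 → quotient 1, remainder 1
5 ÷ 1 → quotient 5, remainder 0

[8; 2, 1, 5]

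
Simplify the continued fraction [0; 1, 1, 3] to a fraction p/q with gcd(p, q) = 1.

4/7

a_0 = 0: 0/1
a_1 = 1: 1/1
a_2 = 1: 1/2
a_3 = 3: 4/7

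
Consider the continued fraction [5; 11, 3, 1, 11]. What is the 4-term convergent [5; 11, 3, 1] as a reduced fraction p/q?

Start with 1.
3 + 1/(1/1) = 3 + 1/1 = 4/1
11 + 1/(4/1) = 11 + 1/4 = 45/4
5 + 1/(45/4) = 5 + 4/45 = 229/45

229/45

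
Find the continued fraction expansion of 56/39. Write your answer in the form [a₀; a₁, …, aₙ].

[1; 2, 3, 2, 2]

Apply division with remainder until the remainder is 0:
56 ÷ 39 → quotient 1, remainder 17
39 ÷ 17 → quotient 2, remainder 5
17 ÷ 5 → quotient 3, remainder 2
5 ÷ 2 → quotient 2, remainder 1
2 ÷ 1 → quotient 2, remainder 0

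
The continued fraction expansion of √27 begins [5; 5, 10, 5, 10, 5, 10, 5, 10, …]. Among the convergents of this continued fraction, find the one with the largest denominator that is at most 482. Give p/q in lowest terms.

a_0 = 5: 5/1  (≤ bound)
a_1 = 5: 26/5  (≤ bound)
a_2 = 10: 265/51  (≤ bound)
a_3 = 5: 1351/260  (≤ bound)
a_4 = 10: 13775/2651  (> 482, stop)

1351/260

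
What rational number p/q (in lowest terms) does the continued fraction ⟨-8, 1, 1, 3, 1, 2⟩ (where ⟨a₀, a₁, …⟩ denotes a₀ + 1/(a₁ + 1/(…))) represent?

a_0 = -8: -8/1
a_1 = 1: -7/1
a_2 = 1: -15/2
a_3 = 3: -52/7
a_4 = 1: -67/9
a_5 = 2: -186/25

-186/25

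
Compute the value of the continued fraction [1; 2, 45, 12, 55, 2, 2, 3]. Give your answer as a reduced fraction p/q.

1542482/1032095

Work from the innermost term outward:
Start with 3.
2 + 1/(3/1) = 2 + 1/3 = 7/3
2 + 1/(7/3) = 2 + 3/7 = 17/7
55 + 1/(17/7) = 55 + 7/17 = 942/17
12 + 1/(942/17) = 12 + 17/942 = 11321/942
45 + 1/(11321/942) = 45 + 942/11321 = 510387/11321
2 + 1/(510387/11321) = 2 + 11321/510387 = 1032095/510387
1 + 1/(1032095/510387) = 1 + 510387/1032095 = 1542482/1032095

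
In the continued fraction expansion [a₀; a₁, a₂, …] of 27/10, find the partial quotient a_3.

Apply division with remainder until the remainder is 0:
⌊27/10⌋ = 2, remainder 7
⌊10/7⌋ = 1, remainder 3
⌊7/3⌋ = 2, remainder 1
⌊3/1⌋ = 3, remainder 0

3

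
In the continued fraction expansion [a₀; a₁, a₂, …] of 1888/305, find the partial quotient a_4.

6

1888 ÷ 305 → quotient 6, remainder 58
305 ÷ 58 → quotient 5, remainder 15
58 ÷ 15 → quotient 3, remainder 13
15 ÷ 13 → quotient 1, remainder 2
13 ÷ 2 → quotient 6, remainder 1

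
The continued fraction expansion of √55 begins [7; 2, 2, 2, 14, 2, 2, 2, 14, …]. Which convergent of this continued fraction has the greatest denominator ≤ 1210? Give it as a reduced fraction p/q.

a_0 = 7: 7/1  (≤ bound)
a_1 = 2: 15/2  (≤ bound)
a_2 = 2: 37/5  (≤ bound)
a_3 = 2: 89/12  (≤ bound)
a_4 = 14: 1283/173  (≤ bound)
a_5 = 2: 2655/358  (≤ bound)
a_6 = 2: 6593/889  (≤ bound)
a_7 = 2: 15841/2136  (> 1210, stop)

6593/889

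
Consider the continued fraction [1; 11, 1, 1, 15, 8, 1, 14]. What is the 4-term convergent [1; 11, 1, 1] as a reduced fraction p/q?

a_0 = 1: 1/1
a_1 = 11: 12/11
a_2 = 1: 13/12
a_3 = 1: 25/23

25/23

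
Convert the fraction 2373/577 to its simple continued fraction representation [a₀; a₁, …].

⌊2373/577⌋ = 4, remainder 65
⌊577/65⌋ = 8, remainder 57
⌊65/57⌋ = 1, remainder 8
⌊57/8⌋ = 7, remainder 1
⌊8/1⌋ = 8, remainder 0

[4; 8, 1, 7, 8]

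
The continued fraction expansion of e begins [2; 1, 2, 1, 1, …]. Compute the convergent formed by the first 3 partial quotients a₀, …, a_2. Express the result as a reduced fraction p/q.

a_0 = 2: 2/1
a_1 = 1: 3/1
a_2 = 2: 8/3

8/3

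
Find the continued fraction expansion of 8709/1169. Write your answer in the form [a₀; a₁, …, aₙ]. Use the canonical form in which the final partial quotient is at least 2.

[7; 2, 4, 2, 58]

8709 = 7·1169 + 526, so a_0 = 7
1169 = 2·526 + 117, so a_1 = 2
526 = 4·117 + 58, so a_2 = 4
117 = 2·58 + 1, so a_3 = 2
58 = 58·1 + 0, so a_4 = 58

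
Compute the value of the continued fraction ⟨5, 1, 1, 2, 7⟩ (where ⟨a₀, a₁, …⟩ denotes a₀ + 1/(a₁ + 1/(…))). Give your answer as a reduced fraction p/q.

207/37

a_0 = 5: 5/1
a_1 = 1: 6/1
a_2 = 1: 11/2
a_3 = 2: 28/5
a_4 = 7: 207/37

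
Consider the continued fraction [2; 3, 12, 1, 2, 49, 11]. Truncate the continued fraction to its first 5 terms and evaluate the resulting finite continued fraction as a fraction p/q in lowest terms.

Start with 2.
1 + 1/(2/1) = 1 + 1/2 = 3/2
12 + 1/(3/2) = 12 + 2/3 = 38/3
3 + 1/(38/3) = 3 + 3/38 = 117/38
2 + 1/(117/38) = 2 + 38/117 = 272/117

272/117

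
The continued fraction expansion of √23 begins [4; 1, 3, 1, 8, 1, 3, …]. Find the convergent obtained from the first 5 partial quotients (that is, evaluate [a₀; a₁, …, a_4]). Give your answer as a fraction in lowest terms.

a_0 = 4: 4/1
a_1 = 1: 5/1
a_2 = 3: 19/4
a_3 = 1: 24/5
a_4 = 8: 211/44

211/44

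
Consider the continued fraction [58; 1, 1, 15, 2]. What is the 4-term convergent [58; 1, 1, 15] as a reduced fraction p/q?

a_0 = 58: 58/1
a_1 = 1: 59/1
a_2 = 1: 117/2
a_3 = 15: 1814/31

1814/31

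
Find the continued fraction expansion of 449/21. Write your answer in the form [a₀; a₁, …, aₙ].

[21; 2, 1, 1, 1, 2]

Apply division with remainder until the remainder is 0:
449 ÷ 21 → quotient 21, remainder 8
21 ÷ 8 → quotient 2, remainder 5
8 ÷ 5 → quotient 1, remainder 3
5 ÷ 3 → quotient 1, remainder 2
3 ÷ 2 → quotient 1, remainder 1
2 ÷ 1 → quotient 2, remainder 0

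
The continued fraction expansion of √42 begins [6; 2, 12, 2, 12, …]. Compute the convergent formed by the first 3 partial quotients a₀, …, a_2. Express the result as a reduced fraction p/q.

162/25

Starting at the tail and folding back:
Start with 12.
2 + 1/(12/1) = 2 + 1/12 = 25/12
6 + 1/(25/12) = 6 + 12/25 = 162/25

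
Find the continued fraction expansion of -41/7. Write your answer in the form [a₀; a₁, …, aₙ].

[-6; 7]

-41 ÷ 7 → quotient -6, remainder 1
7 ÷ 1 → quotient 7, remainder 0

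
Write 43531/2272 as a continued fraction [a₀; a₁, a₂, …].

[19; 6, 3, 1, 6, 4, 3]

43531 ÷ 2272 → quotient 19, remainder 363
2272 ÷ 363 → quotient 6, remainder 94
363 ÷ 94 → quotient 3, remainder 81
94 ÷ 81 → quotient 1, remainder 13
81 ÷ 13 → quotient 6, remainder 3
13 ÷ 3 → quotient 4, remainder 1
3 ÷ 1 → quotient 3, remainder 0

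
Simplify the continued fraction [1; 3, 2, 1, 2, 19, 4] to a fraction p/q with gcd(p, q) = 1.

Start with 4.
19 + 1/(4/1) = 19 + 1/4 = 77/4
2 + 1/(77/4) = 2 + 4/77 = 158/77
1 + 1/(158/77) = 1 + 77/158 = 235/158
2 + 1/(235/158) = 2 + 158/235 = 628/235
3 + 1/(628/235) = 3 + 235/628 = 2119/628
1 + 1/(2119/628) = 1 + 628/2119 = 2747/2119

2747/2119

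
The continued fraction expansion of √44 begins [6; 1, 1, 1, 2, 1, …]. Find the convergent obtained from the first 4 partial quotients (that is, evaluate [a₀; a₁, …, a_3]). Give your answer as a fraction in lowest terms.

Compute successive convergents:
a_0 = 6: 6/1
a_1 = 1: 7/1
a_2 = 1: 13/2
a_3 = 1: 20/3

20/3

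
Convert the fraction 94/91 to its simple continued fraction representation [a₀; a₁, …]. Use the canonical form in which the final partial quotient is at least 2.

⌊94/91⌋ = 1, remainder 3
⌊91/3⌋ = 30, remainder 1
⌊3/1⌋ = 3, remainder 0

[1; 30, 3]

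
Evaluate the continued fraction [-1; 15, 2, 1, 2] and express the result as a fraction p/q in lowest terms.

a_0 = -1: -1/1
a_1 = 15: -14/15
a_2 = 2: -29/31
a_3 = 1: -43/46
a_4 = 2: -115/123

-115/123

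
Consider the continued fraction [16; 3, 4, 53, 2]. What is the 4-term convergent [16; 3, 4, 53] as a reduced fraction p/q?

Start with 53.
4 + 1/(53/1) = 4 + 1/53 = 213/53
3 + 1/(213/53) = 3 + 53/213 = 692/213
16 + 1/(692/213) = 16 + 213/692 = 11285/692

11285/692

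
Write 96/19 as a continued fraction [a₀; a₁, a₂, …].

⌊96/19⌋ = 5, remainder 1
⌊19/1⌋ = 19, remainder 0

[5; 19]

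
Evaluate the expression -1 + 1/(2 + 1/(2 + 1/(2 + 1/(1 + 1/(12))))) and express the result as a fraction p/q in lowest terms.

-127/216

a_0 = -1: -1/1
a_1 = 2: -1/2
a_2 = 2: -3/5
a_3 = 2: -7/12
a_4 = 1: -10/17
a_5 = 12: -127/216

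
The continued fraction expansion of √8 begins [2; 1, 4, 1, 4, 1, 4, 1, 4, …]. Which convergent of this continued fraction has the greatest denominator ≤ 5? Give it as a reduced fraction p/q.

List convergents until the denominator exceeds the bound:
a_0 = 2: 2/1  (≤ bound)
a_1 = 1: 3/1  (≤ bound)
a_2 = 4: 14/5  (≤ bound)
a_3 = 1: 17/6  (> 5, stop)

14/5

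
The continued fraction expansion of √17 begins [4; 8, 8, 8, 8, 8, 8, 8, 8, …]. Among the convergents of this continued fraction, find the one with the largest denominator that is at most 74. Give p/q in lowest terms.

List convergents until the denominator exceeds the bound:
a_0 = 4: 4/1  (≤ bound)
a_1 = 8: 33/8  (≤ bound)
a_2 = 8: 268/65  (≤ bound)
a_3 = 8: 2177/528  (> 74, stop)

268/65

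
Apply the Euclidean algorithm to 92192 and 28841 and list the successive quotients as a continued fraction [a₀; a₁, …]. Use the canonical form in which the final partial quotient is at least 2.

Run the Euclidean algorithm, recording each quotient:
92192 ÷ 28841 → quotient 3, remainder 5669
28841 ÷ 5669 → quotient 5, remainder 496
5669 ÷ 496 → quotient 11, remainder 213
496 ÷ 213 → quotient 2, remainder 70
213 ÷ 70 → quotient 3, remainder 3
70 ÷ 3 → quotient 23, remainder 1
3 ÷ 1 → quotient 3, remainder 0

[3; 5, 11, 2, 3, 23, 3]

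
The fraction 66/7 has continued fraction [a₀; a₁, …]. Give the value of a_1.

⌊66/7⌋ = 9, remainder 3
⌊7/3⌋ = 2, remainder 1

2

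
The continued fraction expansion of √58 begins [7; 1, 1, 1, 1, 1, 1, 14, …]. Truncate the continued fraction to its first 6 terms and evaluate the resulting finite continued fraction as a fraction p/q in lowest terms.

a_0 = 7: 7/1
a_1 = 1: 8/1
a_2 = 1: 15/2
a_3 = 1: 23/3
a_4 = 1: 38/5
a_5 = 1: 61/8

61/8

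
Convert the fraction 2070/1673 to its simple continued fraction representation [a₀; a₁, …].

[1; 4, 4, 1, 2, 28]

2070 = 1·1673 + 397, so a_0 = 1
1673 = 4·397 + 85, so a_1 = 4
397 = 4·85 + 57, so a_2 = 4
85 = 1·57 + 28, so a_3 = 1
57 = 2·28 + 1, so a_4 = 2
28 = 28·1 + 0, so a_5 = 28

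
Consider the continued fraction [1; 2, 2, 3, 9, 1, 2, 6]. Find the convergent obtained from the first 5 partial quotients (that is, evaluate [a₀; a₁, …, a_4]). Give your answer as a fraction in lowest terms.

Use the convergent recurrence hₖ = aₖ·hₖ₋₁ + hₖ₋₂ (and likewise for the denominators kₖ):
a_0 = 1: 1/1
a_1 = 2: 3/2
a_2 = 2: 7/5
a_3 = 3: 24/17
a_4 = 9: 223/158

223/158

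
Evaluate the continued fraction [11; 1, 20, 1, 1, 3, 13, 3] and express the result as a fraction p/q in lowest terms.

73742/6169

Use the convergent recurrence hₖ = aₖ·hₖ₋₁ + hₖ₋₂ (and likewise for the denominators kₖ):
a_0 = 11: 11/1
a_1 = 1: 12/1
a_2 = 20: 251/21
a_3 = 1: 263/22
a_4 = 1: 514/43
a_5 = 3: 1805/151
a_6 = 13: 23979/2006
a_7 = 3: 73742/6169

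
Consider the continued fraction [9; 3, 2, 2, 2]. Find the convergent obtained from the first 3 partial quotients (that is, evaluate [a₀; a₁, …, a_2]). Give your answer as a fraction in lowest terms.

Start with 2.
3 + 1/(2/1) = 3 + 1/2 = 7/2
9 + 1/(7/2) = 9 + 2/7 = 65/7

65/7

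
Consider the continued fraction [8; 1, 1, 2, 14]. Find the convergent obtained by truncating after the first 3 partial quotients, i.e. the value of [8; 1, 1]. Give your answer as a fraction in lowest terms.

17/2

Build up convergents one term at a time:
a_0 = 8: 8/1
a_1 = 1: 9/1
a_2 = 1: 17/2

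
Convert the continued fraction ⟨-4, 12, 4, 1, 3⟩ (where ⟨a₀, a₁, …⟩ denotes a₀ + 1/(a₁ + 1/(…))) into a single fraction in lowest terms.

-909/232

a_0 = -4: -4/1
a_1 = 12: -47/12
a_2 = 4: -192/49
a_3 = 1: -239/61
a_4 = 3: -909/232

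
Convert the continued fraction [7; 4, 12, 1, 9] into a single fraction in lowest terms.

3811/526

a_0 = 7: 7/1
a_1 = 4: 29/4
a_2 = 12: 355/49
a_3 = 1: 384/53
a_4 = 9: 3811/526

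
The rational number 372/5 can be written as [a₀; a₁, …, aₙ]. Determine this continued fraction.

[74; 2, 2]

372 ÷ 5 → quotient 74, remainder 2
5 ÷ 2 → quotient 2, remainder 1
2 ÷ 1 → quotient 2, remainder 0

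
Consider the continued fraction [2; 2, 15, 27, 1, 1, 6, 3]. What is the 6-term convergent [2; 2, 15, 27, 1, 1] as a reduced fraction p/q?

a_0 = 2: 2/1
a_1 = 2: 5/2
a_2 = 15: 77/31
a_3 = 27: 2084/839
a_4 = 1: 2161/870
a_5 = 1: 4245/1709

4245/1709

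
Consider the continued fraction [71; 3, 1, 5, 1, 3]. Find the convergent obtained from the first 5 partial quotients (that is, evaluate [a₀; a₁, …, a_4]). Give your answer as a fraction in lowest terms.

Start with 1.
5 + 1/(1/1) = 5 + 1/1 = 6/1
1 + 1/(6/1) = 1 + 1/6 = 7/6
3 + 1/(7/6) = 3 + 6/7 = 27/7
71 + 1/(27/7) = 71 + 7/27 = 1924/27

1924/27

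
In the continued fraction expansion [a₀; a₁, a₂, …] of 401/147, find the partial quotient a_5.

Repeatedly divide and take the remainder:
⌊401/147⌋ = 2, remainder 107
⌊147/107⌋ = 1, remainder 40
⌊107/40⌋ = 2, remainder 27
⌊40/27⌋ = 1, remainder 13
⌊27/13⌋ = 2, remainder 1
⌊13/1⌋ = 13, remainder 0

13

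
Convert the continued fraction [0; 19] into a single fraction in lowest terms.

1/19

a_0 = 0: 0/1
a_1 = 19: 1/19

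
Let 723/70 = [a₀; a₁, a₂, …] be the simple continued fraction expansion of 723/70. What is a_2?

23

723 = 10·70 + 23, so a_0 = 10
70 = 3·23 + 1, so a_1 = 3
23 = 23·1 + 0, so a_2 = 23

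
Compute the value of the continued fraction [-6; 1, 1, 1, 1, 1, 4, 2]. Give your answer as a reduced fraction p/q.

-441/82

a_0 = -6: -6/1
a_1 = 1: -5/1
a_2 = 1: -11/2
a_3 = 1: -16/3
a_4 = 1: -27/5
a_5 = 1: -43/8
a_6 = 4: -199/37
a_7 = 2: -441/82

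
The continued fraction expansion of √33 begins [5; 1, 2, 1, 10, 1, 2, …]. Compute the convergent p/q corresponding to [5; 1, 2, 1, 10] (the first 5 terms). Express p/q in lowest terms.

247/43

Collapse the nested fraction from the inside out:
Start with 10.
1 + 1/(10/1) = 1 + 1/10 = 11/10
2 + 1/(11/10) = 2 + 10/11 = 32/11
1 + 1/(32/11) = 1 + 11/32 = 43/32
5 + 1/(43/32) = 5 + 32/43 = 247/43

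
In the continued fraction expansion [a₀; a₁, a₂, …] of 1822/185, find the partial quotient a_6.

1822 = 9·185 + 157, so a_0 = 9
185 = 1·157 + 28, so a_1 = 1
157 = 5·28 + 17, so a_2 = 5
28 = 1·17 + 11, so a_3 = 1
17 = 1·11 + 6, so a_4 = 1
11 = 1·6 + 5, so a_5 = 1
6 = 1·5 + 1, so a_6 = 1

1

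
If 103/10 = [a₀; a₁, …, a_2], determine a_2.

Run the Euclidean algorithm, recording each quotient:
⌊103/10⌋ = 10, remainder 3
⌊10/3⌋ = 3, remainder 1
⌊3/1⌋ = 3, remainder 0

3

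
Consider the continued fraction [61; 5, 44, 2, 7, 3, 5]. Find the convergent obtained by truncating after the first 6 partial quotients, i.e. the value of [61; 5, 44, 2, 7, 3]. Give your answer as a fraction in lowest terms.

642407/10497

Build up convergents one term at a time:
a_0 = 61: 61/1
a_1 = 5: 306/5
a_2 = 44: 13525/221
a_3 = 2: 27356/447
a_4 = 7: 205017/3350
a_5 = 3: 642407/10497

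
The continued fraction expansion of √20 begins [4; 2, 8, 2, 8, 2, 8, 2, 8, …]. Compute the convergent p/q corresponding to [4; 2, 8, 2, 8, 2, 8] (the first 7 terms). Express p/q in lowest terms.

24476/5473

Use the convergent recurrence hₖ = aₖ·hₖ₋₁ + hₖ₋₂ (and likewise for the denominators kₖ):
a_0 = 4: 4/1
a_1 = 2: 9/2
a_2 = 8: 76/17
a_3 = 2: 161/36
a_4 = 8: 1364/305
a_5 = 2: 2889/646
a_6 = 8: 24476/5473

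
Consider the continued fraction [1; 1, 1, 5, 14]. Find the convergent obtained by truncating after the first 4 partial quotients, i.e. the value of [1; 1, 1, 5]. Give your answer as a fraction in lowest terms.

17/11

Start with 5.
1 + 1/(5/1) = 1 + 1/5 = 6/5
1 + 1/(6/5) = 1 + 5/6 = 11/6
1 + 1/(11/6) = 1 + 6/11 = 17/11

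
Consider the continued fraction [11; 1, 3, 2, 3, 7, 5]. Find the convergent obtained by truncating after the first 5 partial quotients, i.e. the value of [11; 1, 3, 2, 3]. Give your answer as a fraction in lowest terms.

365/31

Starting at the tail and folding back:
Start with 3.
2 + 1/(3/1) = 2 + 1/3 = 7/3
3 + 1/(7/3) = 3 + 3/7 = 24/7
1 + 1/(24/7) = 1 + 7/24 = 31/24
11 + 1/(31/24) = 11 + 24/31 = 365/31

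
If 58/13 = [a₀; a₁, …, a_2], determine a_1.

2

58 ÷ 13 → quotient 4, remainder 6
13 ÷ 6 → quotient 2, remainder 1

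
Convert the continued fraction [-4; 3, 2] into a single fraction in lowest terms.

a_0 = -4: -4/1
a_1 = 3: -11/3
a_2 = 2: -26/7

-26/7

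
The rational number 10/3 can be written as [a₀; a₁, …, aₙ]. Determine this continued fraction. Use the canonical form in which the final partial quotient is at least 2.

[3; 3]

Repeatedly divide and take the remainder:
⌊10/3⌋ = 3, remainder 1
⌊3/1⌋ = 3, remainder 0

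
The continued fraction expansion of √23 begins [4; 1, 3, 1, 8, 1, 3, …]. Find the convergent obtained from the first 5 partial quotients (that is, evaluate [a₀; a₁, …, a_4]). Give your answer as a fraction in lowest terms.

a_0 = 4: 4/1
a_1 = 1: 5/1
a_2 = 3: 19/4
a_3 = 1: 24/5
a_4 = 8: 211/44

211/44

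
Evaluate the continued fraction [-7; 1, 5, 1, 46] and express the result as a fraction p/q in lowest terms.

-2015/328

Start with 46.
1 + 1/(46/1) = 1 + 1/46 = 47/46
5 + 1/(47/46) = 5 + 46/47 = 281/47
1 + 1/(281/47) = 1 + 47/281 = 328/281
-7 + 1/(328/281) = -7 + 281/328 = -2015/328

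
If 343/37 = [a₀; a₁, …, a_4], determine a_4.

⌊343/37⌋ = 9, remainder 10
⌊37/10⌋ = 3, remainder 7
⌊10/7⌋ = 1, remainder 3
⌊7/3⌋ = 2, remainder 1
⌊3/1⌋ = 3, remainder 0

3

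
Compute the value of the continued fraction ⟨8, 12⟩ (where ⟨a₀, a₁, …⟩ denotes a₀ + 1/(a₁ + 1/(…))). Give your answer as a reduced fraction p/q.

97/12

Compute successive convergents:
a_0 = 8: 8/1
a_1 = 12: 97/12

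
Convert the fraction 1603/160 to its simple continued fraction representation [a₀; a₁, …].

[10; 53, 3]

Apply division with remainder until the remainder is 0:
⌊1603/160⌋ = 10, remainder 3
⌊160/3⌋ = 53, remainder 1
⌊3/1⌋ = 3, remainder 0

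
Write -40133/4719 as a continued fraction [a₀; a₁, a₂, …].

-40133 = -9·4719 + 2338, so a_0 = -9
4719 = 2·2338 + 43, so a_1 = 2
2338 = 54·43 + 16, so a_2 = 54
43 = 2·16 + 11, so a_3 = 2
16 = 1·11 + 5, so a_4 = 1
11 = 2·5 + 1, so a_5 = 2
5 = 5·1 + 0, so a_6 = 5

[-9; 2, 54, 2, 1, 2, 5]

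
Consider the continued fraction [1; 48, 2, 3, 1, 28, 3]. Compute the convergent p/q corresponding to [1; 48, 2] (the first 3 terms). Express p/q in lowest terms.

99/97

a_0 = 1: 1/1
a_1 = 48: 49/48
a_2 = 2: 99/97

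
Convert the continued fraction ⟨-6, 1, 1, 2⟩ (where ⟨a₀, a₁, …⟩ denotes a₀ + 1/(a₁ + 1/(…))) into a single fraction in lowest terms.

-27/5

a_0 = -6: -6/1
a_1 = 1: -5/1
a_2 = 1: -11/2
a_3 = 2: -27/5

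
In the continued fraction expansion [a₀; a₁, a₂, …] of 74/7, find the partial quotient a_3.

74 ÷ 7 → quotient 10, remainder 4
7 ÷ 4 → quotient 1, remainder 3
4 ÷ 3 → quotient 1, remainder 1
3 ÷ 1 → quotient 3, remainder 0

3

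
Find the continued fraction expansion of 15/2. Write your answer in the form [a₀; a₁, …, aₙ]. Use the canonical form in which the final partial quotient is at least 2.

[7; 2]

Run the Euclidean algorithm, recording each quotient:
⌊15/2⌋ = 7, remainder 1
⌊2/1⌋ = 2, remainder 0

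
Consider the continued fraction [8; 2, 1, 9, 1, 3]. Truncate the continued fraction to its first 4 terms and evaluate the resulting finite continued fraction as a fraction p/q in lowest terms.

Starting at the tail and folding back:
Start with 9.
1 + 1/(9/1) = 1 + 1/9 = 10/9
2 + 1/(10/9) = 2 + 9/10 = 29/10
8 + 1/(29/10) = 8 + 10/29 = 242/29

242/29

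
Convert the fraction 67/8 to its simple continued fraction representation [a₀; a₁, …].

[8; 2, 1, 2]

67 ÷ 8 → quotient 8, remainder 3
8 ÷ 3 → quotient 2, remainder 2
3 ÷ 2 → quotient 1, remainder 1
2 ÷ 1 → quotient 2, remainder 0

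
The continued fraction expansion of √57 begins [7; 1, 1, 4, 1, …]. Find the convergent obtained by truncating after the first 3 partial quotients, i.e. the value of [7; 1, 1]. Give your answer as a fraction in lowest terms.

15/2

Start with 1.
1 + 1/(1/1) = 1 + 1/1 = 2/1
7 + 1/(2/1) = 7 + 1/2 = 15/2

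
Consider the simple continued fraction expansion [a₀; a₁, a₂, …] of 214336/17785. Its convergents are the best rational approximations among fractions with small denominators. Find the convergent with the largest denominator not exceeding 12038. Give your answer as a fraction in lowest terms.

26441/2194

a_0 = 12: 12/1  (≤ bound)
a_1 = 19: 229/19  (≤ bound)
a_2 = 2: 470/39  (≤ bound)
a_3 = 2: 1169/97  (≤ bound)
a_4 = 2: 2808/233  (≤ bound)
a_5 = 9: 26441/2194  (≤ bound)
a_6 = 8: 214336/17785  (> 12038, stop)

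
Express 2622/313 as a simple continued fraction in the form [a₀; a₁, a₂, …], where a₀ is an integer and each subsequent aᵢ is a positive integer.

2622 = 8·313 + 118, so a_0 = 8
313 = 2·118 + 77, so a_1 = 2
118 = 1·77 + 41, so a_2 = 1
77 = 1·41 + 36, so a_3 = 1
41 = 1·36 + 5, so a_4 = 1
36 = 7·5 + 1, so a_5 = 7
5 = 5·1 + 0, so a_6 = 5

[8; 2, 1, 1, 1, 7, 5]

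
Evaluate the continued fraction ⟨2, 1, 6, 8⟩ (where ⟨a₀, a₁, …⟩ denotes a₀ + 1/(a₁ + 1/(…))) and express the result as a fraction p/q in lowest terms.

Work from the innermost term outward:
Start with 8.
6 + 1/(8/1) = 6 + 1/8 = 49/8
1 + 1/(49/8) = 1 + 8/49 = 57/49
2 + 1/(57/49) = 2 + 49/57 = 163/57

163/57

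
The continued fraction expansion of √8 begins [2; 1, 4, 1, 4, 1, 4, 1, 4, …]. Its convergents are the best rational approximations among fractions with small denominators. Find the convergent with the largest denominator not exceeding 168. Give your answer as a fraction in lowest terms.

99/35

a_0 = 2: 2/1  (≤ bound)
a_1 = 1: 3/1  (≤ bound)
a_2 = 4: 14/5  (≤ bound)
a_3 = 1: 17/6  (≤ bound)
a_4 = 4: 82/29  (≤ bound)
a_5 = 1: 99/35  (≤ bound)
a_6 = 4: 478/169  (> 168, stop)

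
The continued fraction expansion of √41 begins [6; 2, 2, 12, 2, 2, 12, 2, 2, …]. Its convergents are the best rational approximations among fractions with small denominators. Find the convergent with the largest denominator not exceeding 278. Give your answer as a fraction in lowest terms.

826/129

a_0 = 6: 6/1  (≤ bound)
a_1 = 2: 13/2  (≤ bound)
a_2 = 2: 32/5  (≤ bound)
a_3 = 12: 397/62  (≤ bound)
a_4 = 2: 826/129  (≤ bound)
a_5 = 2: 2049/320  (> 278, stop)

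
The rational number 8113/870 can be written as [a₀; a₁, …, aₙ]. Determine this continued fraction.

Repeatedly divide and take the remainder:
⌊8113/870⌋ = 9, remainder 283
⌊870/283⌋ = 3, remainder 21
⌊283/21⌋ = 13, remainder 10
⌊21/10⌋ = 2, remainder 1
⌊10/1⌋ = 10, remainder 0

[9; 3, 13, 2, 10]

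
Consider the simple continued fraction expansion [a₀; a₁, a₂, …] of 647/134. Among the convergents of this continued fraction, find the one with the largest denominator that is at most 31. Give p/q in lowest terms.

140/29

List convergents until the denominator exceeds the bound:
a_0 = 4: 4/1  (≤ bound)
a_1 = 1: 5/1  (≤ bound)
a_2 = 4: 24/5  (≤ bound)
a_3 = 1: 29/6  (≤ bound)
a_4 = 4: 140/29  (≤ bound)
a_5 = 1: 169/35  (> 31, stop)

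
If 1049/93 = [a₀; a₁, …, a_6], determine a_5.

Run the Euclidean algorithm, recording each quotient:
⌊1049/93⌋ = 11, remainder 26
⌊93/26⌋ = 3, remainder 15
⌊26/15⌋ = 1, remainder 11
⌊15/11⌋ = 1, remainder 4
⌊11/4⌋ = 2, remainder 3
⌊4/3⌋ = 1, remainder 1

1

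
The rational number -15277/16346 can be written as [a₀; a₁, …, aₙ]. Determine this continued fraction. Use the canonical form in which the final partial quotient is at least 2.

[-1; 15, 3, 2, 3, 2, 19]

-15277 = -1·16346 + 1069, so a_0 = -1
16346 = 15·1069 + 311, so a_1 = 15
1069 = 3·311 + 136, so a_2 = 3
311 = 2·136 + 39, so a_3 = 2
136 = 3·39 + 19, so a_4 = 3
39 = 2·19 + 1, so a_5 = 2
19 = 19·1 + 0, so a_6 = 19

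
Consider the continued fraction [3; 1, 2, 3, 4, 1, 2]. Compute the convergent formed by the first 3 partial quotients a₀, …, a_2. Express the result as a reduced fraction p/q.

Start with 2.
1 + 1/(2/1) = 1 + 1/2 = 3/2
3 + 1/(3/2) = 3 + 2/3 = 11/3

11/3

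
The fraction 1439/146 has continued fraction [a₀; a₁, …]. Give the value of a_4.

⌊1439/146⌋ = 9, remainder 125
⌊146/125⌋ = 1, remainder 21
⌊125/21⌋ = 5, remainder 20
⌊21/20⌋ = 1, remainder 1
⌊20/1⌋ = 20, remainder 0

20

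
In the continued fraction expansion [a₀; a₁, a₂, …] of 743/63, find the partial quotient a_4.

5

⌊743/63⌋ = 11, remainder 50
⌊63/50⌋ = 1, remainder 13
⌊50/13⌋ = 3, remainder 11
⌊13/11⌋ = 1, remainder 2
⌊11/2⌋ = 5, remainder 1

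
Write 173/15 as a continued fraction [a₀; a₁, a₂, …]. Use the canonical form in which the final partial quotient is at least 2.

[11; 1, 1, 7]

173 ÷ 15 → quotient 11, remainder 8
15 ÷ 8 → quotient 1, remainder 7
8 ÷ 7 → quotient 1, remainder 1
7 ÷ 1 → quotient 7, remainder 0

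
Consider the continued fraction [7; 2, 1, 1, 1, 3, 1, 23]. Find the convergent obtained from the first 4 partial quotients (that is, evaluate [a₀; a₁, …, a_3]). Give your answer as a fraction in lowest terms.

37/5

Compute successive convergents:
a_0 = 7: 7/1
a_1 = 2: 15/2
a_2 = 1: 22/3
a_3 = 1: 37/5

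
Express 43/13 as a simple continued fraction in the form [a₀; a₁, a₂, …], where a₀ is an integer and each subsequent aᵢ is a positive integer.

⌊43/13⌋ = 3, remainder 4
⌊13/4⌋ = 3, remainder 1
⌊4/1⌋ = 4, remainder 0

[3; 3, 4]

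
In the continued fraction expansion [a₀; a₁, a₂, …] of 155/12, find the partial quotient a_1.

1

155 = 12·12 + 11, so a_0 = 12
12 = 1·11 + 1, so a_1 = 1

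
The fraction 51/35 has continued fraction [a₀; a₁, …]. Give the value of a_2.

Run the Euclidean algorithm, recording each quotient:
⌊51/35⌋ = 1, remainder 16
⌊35/16⌋ = 2, remainder 3
⌊16/3⌋ = 5, remainder 1

5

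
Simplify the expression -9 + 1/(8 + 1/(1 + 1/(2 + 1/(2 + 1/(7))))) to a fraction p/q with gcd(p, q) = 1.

Use the convergent recurrence hₖ = aₖ·hₖ₋₁ + hₖ₋₂ (and likewise for the denominators kₖ):
a_0 = -9: -9/1
a_1 = 8: -71/8
a_2 = 1: -80/9
a_3 = 2: -231/26
a_4 = 2: -542/61
a_5 = 7: -4025/453

-4025/453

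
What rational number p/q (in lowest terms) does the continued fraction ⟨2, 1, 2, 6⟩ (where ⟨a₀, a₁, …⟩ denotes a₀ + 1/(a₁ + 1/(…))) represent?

51/19

a_0 = 2: 2/1
a_1 = 1: 3/1
a_2 = 2: 8/3
a_3 = 6: 51/19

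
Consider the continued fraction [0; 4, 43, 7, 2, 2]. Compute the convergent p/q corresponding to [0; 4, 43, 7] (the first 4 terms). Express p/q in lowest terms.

302/1215

Start with 7.
43 + 1/(7/1) = 43 + 1/7 = 302/7
4 + 1/(302/7) = 4 + 7/302 = 1215/302
0 + 1/(1215/302) = 0 + 302/1215 = 302/1215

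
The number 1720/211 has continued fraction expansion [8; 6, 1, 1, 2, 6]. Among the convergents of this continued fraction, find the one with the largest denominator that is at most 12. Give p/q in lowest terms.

57/7

List convergents until the denominator exceeds the bound:
a_0 = 8: 8/1  (≤ bound)
a_1 = 6: 49/6  (≤ bound)
a_2 = 1: 57/7  (≤ bound)
a_3 = 1: 106/13  (> 12, stop)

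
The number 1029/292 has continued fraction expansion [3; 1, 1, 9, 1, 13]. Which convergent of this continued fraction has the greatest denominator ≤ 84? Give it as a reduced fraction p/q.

74/21

a_0 = 3: 3/1  (≤ bound)
a_1 = 1: 4/1  (≤ bound)
a_2 = 1: 7/2  (≤ bound)
a_3 = 9: 67/19  (≤ bound)
a_4 = 1: 74/21  (≤ bound)
a_5 = 13: 1029/292  (> 84, stop)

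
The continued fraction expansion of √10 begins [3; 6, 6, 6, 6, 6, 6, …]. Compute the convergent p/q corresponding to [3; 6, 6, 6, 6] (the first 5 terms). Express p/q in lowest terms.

Starting at the tail and folding back:
Start with 6.
6 + 1/(6/1) = 6 + 1/6 = 37/6
6 + 1/(37/6) = 6 + 6/37 = 228/37
6 + 1/(228/37) = 6 + 37/228 = 1405/228
3 + 1/(1405/228) = 3 + 228/1405 = 4443/1405

4443/1405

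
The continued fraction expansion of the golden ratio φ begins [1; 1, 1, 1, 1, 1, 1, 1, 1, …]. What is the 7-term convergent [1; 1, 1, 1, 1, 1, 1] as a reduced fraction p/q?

Compute successive convergents:
a_0 = 1: 1/1
a_1 = 1: 2/1
a_2 = 1: 3/2
a_3 = 1: 5/3
a_4 = 1: 8/5
a_5 = 1: 13/8
a_6 = 1: 21/13

21/13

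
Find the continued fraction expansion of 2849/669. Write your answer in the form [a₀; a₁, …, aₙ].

[4; 3, 1, 6, 1, 1, 11]

Run the Euclidean algorithm, recording each quotient:
2849 ÷ 669 → quotient 4, remainder 173
669 ÷ 173 → quotient 3, remainder 150
173 ÷ 150 → quotient 1, remainder 23
150 ÷ 23 → quotient 6, remainder 12
23 ÷ 12 → quotient 1, remainder 11
12 ÷ 11 → quotient 1, remainder 1
11 ÷ 1 → quotient 11, remainder 0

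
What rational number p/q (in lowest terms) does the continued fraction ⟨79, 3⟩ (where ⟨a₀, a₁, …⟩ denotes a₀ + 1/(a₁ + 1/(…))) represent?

Collapse the nested fraction from the inside out:
Start with 3.
79 + 1/(3/1) = 79 + 1/3 = 238/3

238/3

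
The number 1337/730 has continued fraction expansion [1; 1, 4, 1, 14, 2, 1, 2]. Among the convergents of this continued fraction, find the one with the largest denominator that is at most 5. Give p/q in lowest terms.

9/5

a_0 = 1: 1/1  (≤ bound)
a_1 = 1: 2/1  (≤ bound)
a_2 = 4: 9/5  (≤ bound)
a_3 = 1: 11/6  (> 5, stop)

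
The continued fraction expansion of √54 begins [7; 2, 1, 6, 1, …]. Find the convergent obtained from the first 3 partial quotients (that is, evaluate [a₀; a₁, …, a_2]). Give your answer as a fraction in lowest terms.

22/3

a_0 = 7: 7/1
a_1 = 2: 15/2
a_2 = 1: 22/3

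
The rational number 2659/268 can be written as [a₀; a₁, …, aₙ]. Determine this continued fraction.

[9; 1, 11, 1, 3, 5]

Run the Euclidean algorithm, recording each quotient:
2659 ÷ 268 → quotient 9, remainder 247
268 ÷ 247 → quotient 1, remainder 21
247 ÷ 21 → quotient 11, remainder 16
21 ÷ 16 → quotient 1, remainder 5
16 ÷ 5 → quotient 3, remainder 1
5 ÷ 1 → quotient 5, remainder 0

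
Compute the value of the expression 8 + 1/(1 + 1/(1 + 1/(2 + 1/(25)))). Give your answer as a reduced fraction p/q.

1092/127

a_0 = 8: 8/1
a_1 = 1: 9/1
a_2 = 1: 17/2
a_3 = 2: 43/5
a_4 = 25: 1092/127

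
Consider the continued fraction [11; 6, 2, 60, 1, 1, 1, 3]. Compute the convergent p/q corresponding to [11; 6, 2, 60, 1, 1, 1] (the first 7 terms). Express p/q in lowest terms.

26591/2384

a_0 = 11: 11/1
a_1 = 6: 67/6
a_2 = 2: 145/13
a_3 = 60: 8767/786
a_4 = 1: 8912/799
a_5 = 1: 17679/1585
a_6 = 1: 26591/2384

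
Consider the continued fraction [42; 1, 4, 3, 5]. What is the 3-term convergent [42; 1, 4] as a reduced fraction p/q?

Work from the innermost term outward:
Start with 4.
1 + 1/(4/1) = 1 + 1/4 = 5/4
42 + 1/(5/4) = 42 + 4/5 = 214/5

214/5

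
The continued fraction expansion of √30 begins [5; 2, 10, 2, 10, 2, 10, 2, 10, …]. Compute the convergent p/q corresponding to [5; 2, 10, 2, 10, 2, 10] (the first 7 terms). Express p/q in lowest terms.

Start with 10.
2 + 1/(10/1) = 2 + 1/10 = 21/10
10 + 1/(21/10) = 10 + 10/21 = 220/21
2 + 1/(220/21) = 2 + 21/220 = 461/220
10 + 1/(461/220) = 10 + 220/461 = 4830/461
2 + 1/(4830/461) = 2 + 461/4830 = 10121/4830
5 + 1/(10121/4830) = 5 + 4830/10121 = 55435/10121

55435/10121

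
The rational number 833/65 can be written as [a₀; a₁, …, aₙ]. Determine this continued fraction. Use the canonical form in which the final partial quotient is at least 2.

[12; 1, 4, 2, 2, 2]

⌊833/65⌋ = 12, remainder 53
⌊65/53⌋ = 1, remainder 12
⌊53/12⌋ = 4, remainder 5
⌊12/5⌋ = 2, remainder 2
⌊5/2⌋ = 2, remainder 1
⌊2/1⌋ = 2, remainder 0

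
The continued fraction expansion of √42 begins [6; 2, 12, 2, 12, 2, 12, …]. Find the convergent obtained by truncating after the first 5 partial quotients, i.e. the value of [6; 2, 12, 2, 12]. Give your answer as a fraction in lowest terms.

4206/649

Start with 12.
2 + 1/(12/1) = 2 + 1/12 = 25/12
12 + 1/(25/12) = 12 + 12/25 = 312/25
2 + 1/(312/25) = 2 + 25/312 = 649/312
6 + 1/(649/312) = 6 + 312/649 = 4206/649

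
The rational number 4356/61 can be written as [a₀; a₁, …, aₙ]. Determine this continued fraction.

4356 = 71·61 + 25, so a_0 = 71
61 = 2·25 + 11, so a_1 = 2
25 = 2·11 + 3, so a_2 = 2
11 = 3·3 + 2, so a_3 = 3
3 = 1·2 + 1, so a_4 = 1
2 = 2·1 + 0, so a_5 = 2

[71; 2, 2, 3, 1, 2]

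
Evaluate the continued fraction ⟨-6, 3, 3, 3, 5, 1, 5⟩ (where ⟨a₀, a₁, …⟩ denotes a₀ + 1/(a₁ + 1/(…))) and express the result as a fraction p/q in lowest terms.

Start with 5.
1 + 1/(5/1) = 1 + 1/5 = 6/5
5 + 1/(6/5) = 5 + 5/6 = 35/6
3 + 1/(35/6) = 3 + 6/35 = 111/35
3 + 1/(111/35) = 3 + 35/111 = 368/111
3 + 1/(368/111) = 3 + 111/368 = 1215/368
-6 + 1/(1215/368) = -6 + 368/1215 = -6922/1215

-6922/1215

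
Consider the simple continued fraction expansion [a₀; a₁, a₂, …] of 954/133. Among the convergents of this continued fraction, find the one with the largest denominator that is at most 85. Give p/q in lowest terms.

373/52

a_0 = 7: 7/1  (≤ bound)
a_1 = 5: 36/5  (≤ bound)
a_2 = 1: 43/6  (≤ bound)
a_3 = 3: 165/23  (≤ bound)
a_4 = 1: 208/29  (≤ bound)
a_5 = 1: 373/52  (≤ bound)
a_6 = 2: 954/133  (> 85, stop)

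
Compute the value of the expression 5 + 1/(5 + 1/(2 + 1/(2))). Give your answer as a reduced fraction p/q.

140/27

Start with 2.
2 + 1/(2/1) = 2 + 1/2 = 5/2
5 + 1/(5/2) = 5 + 2/5 = 27/5
5 + 1/(27/5) = 5 + 5/27 = 140/27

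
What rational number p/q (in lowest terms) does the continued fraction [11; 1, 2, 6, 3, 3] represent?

Start with 3.
3 + 1/(3/1) = 3 + 1/3 = 10/3
6 + 1/(10/3) = 6 + 3/10 = 63/10
2 + 1/(63/10) = 2 + 10/63 = 136/63
1 + 1/(136/63) = 1 + 63/136 = 199/136
11 + 1/(199/136) = 11 + 136/199 = 2325/199

2325/199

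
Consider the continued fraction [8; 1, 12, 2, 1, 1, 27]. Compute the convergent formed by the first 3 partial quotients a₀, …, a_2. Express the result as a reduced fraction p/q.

116/13

Starting at the tail and folding back:
Start with 12.
1 + 1/(12/1) = 1 + 1/12 = 13/12
8 + 1/(13/12) = 8 + 12/13 = 116/13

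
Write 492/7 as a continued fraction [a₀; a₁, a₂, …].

Run the Euclidean algorithm, recording each quotient:
⌊492/7⌋ = 70, remainder 2
⌊7/2⌋ = 3, remainder 1
⌊2/1⌋ = 2, remainder 0

[70; 3, 2]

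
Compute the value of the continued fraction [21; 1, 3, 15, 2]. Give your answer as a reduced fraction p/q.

2741/126

Start with 2.
15 + 1/(2/1) = 15 + 1/2 = 31/2
3 + 1/(31/2) = 3 + 2/31 = 95/31
1 + 1/(95/31) = 1 + 31/95 = 126/95
21 + 1/(126/95) = 21 + 95/126 = 2741/126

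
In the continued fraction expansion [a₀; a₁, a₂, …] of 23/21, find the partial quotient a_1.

23 ÷ 21 → quotient 1, remainder 2
21 ÷ 2 → quotient 10, remainder 1

10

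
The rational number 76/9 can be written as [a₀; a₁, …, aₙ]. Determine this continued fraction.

Apply division with remainder until the remainder is 0:
⌊76/9⌋ = 8, remainder 4
⌊9/4⌋ = 2, remainder 1
⌊4/1⌋ = 4, remainder 0

[8; 2, 4]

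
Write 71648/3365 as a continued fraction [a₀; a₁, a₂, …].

[21; 3, 2, 2, 1, 3, 12, 3]

71648 = 21·3365 + 983, so a_0 = 21
3365 = 3·983 + 416, so a_1 = 3
983 = 2·416 + 151, so a_2 = 2
416 = 2·151 + 114, so a_3 = 2
151 = 1·114 + 37, so a_4 = 1
114 = 3·37 + 3, so a_5 = 3
37 = 12·3 + 1, so a_6 = 12
3 = 3·1 + 0, so a_7 = 3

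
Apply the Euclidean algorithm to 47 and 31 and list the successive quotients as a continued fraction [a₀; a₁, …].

[1; 1, 1, 15]

⌊47/31⌋ = 1, remainder 16
⌊31/16⌋ = 1, remainder 15
⌊16/15⌋ = 1, remainder 1
⌊15/1⌋ = 15, remainder 0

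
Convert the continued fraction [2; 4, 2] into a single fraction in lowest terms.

20/9

Start with 2.
4 + 1/(2/1) = 4 + 1/2 = 9/2
2 + 1/(9/2) = 2 + 2/9 = 20/9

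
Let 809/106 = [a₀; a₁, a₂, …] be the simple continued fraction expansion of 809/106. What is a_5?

809 ÷ 106 → quotient 7, remainder 67
106 ÷ 67 → quotient 1, remainder 39
67 ÷ 39 → quotient 1, remainder 28
39 ÷ 28 → quotient 1, remainder 11
28 ÷ 11 → quotient 2, remainder 6
11 ÷ 6 → quotient 1, remainder 5

1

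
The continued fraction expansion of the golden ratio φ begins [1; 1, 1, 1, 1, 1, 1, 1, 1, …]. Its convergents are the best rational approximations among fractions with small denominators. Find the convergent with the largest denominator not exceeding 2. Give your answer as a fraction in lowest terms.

3/2

List convergents until the denominator exceeds the bound:
a_0 = 1: 1/1  (≤ bound)
a_1 = 1: 2/1  (≤ bound)
a_2 = 1: 3/2  (≤ bound)
a_3 = 1: 5/3  (> 2, stop)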